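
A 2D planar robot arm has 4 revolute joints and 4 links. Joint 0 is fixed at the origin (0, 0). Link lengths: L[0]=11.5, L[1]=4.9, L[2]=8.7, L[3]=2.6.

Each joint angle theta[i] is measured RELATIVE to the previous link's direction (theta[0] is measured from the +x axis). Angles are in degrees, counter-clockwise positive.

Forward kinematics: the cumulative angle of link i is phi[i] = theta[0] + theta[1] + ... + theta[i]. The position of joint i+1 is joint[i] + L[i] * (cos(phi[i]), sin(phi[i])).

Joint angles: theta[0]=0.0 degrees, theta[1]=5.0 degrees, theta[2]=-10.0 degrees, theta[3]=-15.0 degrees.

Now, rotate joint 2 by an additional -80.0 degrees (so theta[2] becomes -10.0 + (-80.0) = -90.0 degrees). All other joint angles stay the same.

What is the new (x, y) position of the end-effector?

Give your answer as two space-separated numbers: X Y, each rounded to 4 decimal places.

joint[0] = (0.0000, 0.0000)  (base)
link 0: phi[0] = 0 = 0 deg
  cos(0 deg) = 1.0000, sin(0 deg) = 0.0000
  joint[1] = (0.0000, 0.0000) + 11.5 * (1.0000, 0.0000) = (0.0000 + 11.5000, 0.0000 + 0.0000) = (11.5000, 0.0000)
link 1: phi[1] = 0 + 5 = 5 deg
  cos(5 deg) = 0.9962, sin(5 deg) = 0.0872
  joint[2] = (11.5000, 0.0000) + 4.9 * (0.9962, 0.0872) = (11.5000 + 4.8814, 0.0000 + 0.4271) = (16.3814, 0.4271)
link 2: phi[2] = 0 + 5 + -90 = -85 deg
  cos(-85 deg) = 0.0872, sin(-85 deg) = -0.9962
  joint[3] = (16.3814, 0.4271) + 8.7 * (0.0872, -0.9962) = (16.3814 + 0.7583, 0.4271 + -8.6669) = (17.1396, -8.2398)
link 3: phi[3] = 0 + 5 + -90 + -15 = -100 deg
  cos(-100 deg) = -0.1736, sin(-100 deg) = -0.9848
  joint[4] = (17.1396, -8.2398) + 2.6 * (-0.1736, -0.9848) = (17.1396 + -0.4515, -8.2398 + -2.5605) = (16.6881, -10.8003)
End effector: (16.6881, -10.8003)

Answer: 16.6881 -10.8003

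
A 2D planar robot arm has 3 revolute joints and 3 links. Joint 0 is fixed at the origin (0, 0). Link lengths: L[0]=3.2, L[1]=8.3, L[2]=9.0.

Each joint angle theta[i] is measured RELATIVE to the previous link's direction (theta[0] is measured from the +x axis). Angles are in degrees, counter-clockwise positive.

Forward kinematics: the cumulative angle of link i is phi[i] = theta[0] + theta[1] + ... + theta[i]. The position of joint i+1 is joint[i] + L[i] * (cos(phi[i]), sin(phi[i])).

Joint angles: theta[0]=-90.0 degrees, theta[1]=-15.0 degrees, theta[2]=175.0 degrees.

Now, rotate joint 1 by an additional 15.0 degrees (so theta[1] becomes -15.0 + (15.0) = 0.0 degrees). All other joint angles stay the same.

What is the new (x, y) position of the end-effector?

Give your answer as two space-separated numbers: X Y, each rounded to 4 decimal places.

joint[0] = (0.0000, 0.0000)  (base)
link 0: phi[0] = -90 = -90 deg
  cos(-90 deg) = 0.0000, sin(-90 deg) = -1.0000
  joint[1] = (0.0000, 0.0000) + 3.2 * (0.0000, -1.0000) = (0.0000 + 0.0000, 0.0000 + -3.2000) = (0.0000, -3.2000)
link 1: phi[1] = -90 + 0 = -90 deg
  cos(-90 deg) = 0.0000, sin(-90 deg) = -1.0000
  joint[2] = (0.0000, -3.2000) + 8.3 * (0.0000, -1.0000) = (0.0000 + 0.0000, -3.2000 + -8.3000) = (0.0000, -11.5000)
link 2: phi[2] = -90 + 0 + 175 = 85 deg
  cos(85 deg) = 0.0872, sin(85 deg) = 0.9962
  joint[3] = (0.0000, -11.5000) + 9 * (0.0872, 0.9962) = (0.0000 + 0.7844, -11.5000 + 8.9658) = (0.7844, -2.5342)
End effector: (0.7844, -2.5342)

Answer: 0.7844 -2.5342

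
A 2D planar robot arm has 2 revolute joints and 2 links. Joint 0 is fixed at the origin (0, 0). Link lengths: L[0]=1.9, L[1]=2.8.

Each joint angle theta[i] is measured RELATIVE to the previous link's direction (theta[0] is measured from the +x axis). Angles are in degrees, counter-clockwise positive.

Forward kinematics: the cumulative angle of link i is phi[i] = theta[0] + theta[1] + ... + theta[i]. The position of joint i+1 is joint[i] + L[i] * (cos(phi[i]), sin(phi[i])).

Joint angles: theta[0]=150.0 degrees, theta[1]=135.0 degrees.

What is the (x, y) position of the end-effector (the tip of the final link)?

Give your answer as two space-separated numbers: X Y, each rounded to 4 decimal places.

Answer: -0.9208 -1.7546

Derivation:
joint[0] = (0.0000, 0.0000)  (base)
link 0: phi[0] = 150 = 150 deg
  cos(150 deg) = -0.8660, sin(150 deg) = 0.5000
  joint[1] = (0.0000, 0.0000) + 1.9 * (-0.8660, 0.5000) = (0.0000 + -1.6454, 0.0000 + 0.9500) = (-1.6454, 0.9500)
link 1: phi[1] = 150 + 135 = 285 deg
  cos(285 deg) = 0.2588, sin(285 deg) = -0.9659
  joint[2] = (-1.6454, 0.9500) + 2.8 * (0.2588, -0.9659) = (-1.6454 + 0.7247, 0.9500 + -2.7046) = (-0.9208, -1.7546)
End effector: (-0.9208, -1.7546)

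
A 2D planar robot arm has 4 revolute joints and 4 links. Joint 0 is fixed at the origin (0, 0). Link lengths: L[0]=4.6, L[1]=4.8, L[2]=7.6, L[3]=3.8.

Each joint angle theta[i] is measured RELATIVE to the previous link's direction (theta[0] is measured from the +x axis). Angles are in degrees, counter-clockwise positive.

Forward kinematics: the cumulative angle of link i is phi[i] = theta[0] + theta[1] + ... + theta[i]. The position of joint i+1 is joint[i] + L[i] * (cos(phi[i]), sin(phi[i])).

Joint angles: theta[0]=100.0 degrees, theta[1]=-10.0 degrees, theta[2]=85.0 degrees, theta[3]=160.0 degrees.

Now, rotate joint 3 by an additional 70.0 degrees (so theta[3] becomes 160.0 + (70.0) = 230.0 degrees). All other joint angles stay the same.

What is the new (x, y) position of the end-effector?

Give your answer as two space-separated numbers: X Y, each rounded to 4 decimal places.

Answer: -5.6829 12.6795

Derivation:
joint[0] = (0.0000, 0.0000)  (base)
link 0: phi[0] = 100 = 100 deg
  cos(100 deg) = -0.1736, sin(100 deg) = 0.9848
  joint[1] = (0.0000, 0.0000) + 4.6 * (-0.1736, 0.9848) = (0.0000 + -0.7988, 0.0000 + 4.5301) = (-0.7988, 4.5301)
link 1: phi[1] = 100 + -10 = 90 deg
  cos(90 deg) = 0.0000, sin(90 deg) = 1.0000
  joint[2] = (-0.7988, 4.5301) + 4.8 * (0.0000, 1.0000) = (-0.7988 + 0.0000, 4.5301 + 4.8000) = (-0.7988, 9.3301)
link 2: phi[2] = 100 + -10 + 85 = 175 deg
  cos(175 deg) = -0.9962, sin(175 deg) = 0.0872
  joint[3] = (-0.7988, 9.3301) + 7.6 * (-0.9962, 0.0872) = (-0.7988 + -7.5711, 9.3301 + 0.6624) = (-8.3699, 9.9925)
link 3: phi[3] = 100 + -10 + 85 + 230 = 405 deg
  cos(405 deg) = 0.7071, sin(405 deg) = 0.7071
  joint[4] = (-8.3699, 9.9925) + 3.8 * (0.7071, 0.7071) = (-8.3699 + 2.6870, 9.9925 + 2.6870) = (-5.6829, 12.6795)
End effector: (-5.6829, 12.6795)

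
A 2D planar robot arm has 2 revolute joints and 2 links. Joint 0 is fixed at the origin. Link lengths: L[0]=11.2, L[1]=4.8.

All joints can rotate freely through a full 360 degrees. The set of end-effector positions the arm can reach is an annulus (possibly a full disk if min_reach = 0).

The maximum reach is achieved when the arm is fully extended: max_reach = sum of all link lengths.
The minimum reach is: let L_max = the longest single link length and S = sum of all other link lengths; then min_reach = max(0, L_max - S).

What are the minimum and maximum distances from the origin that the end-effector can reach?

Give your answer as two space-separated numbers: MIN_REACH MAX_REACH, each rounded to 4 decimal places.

Answer: 6.4000 16.0000

Derivation:
Link lengths: [11.2, 4.8]
max_reach = 11.2 + 4.8 = 16
L_max = max([11.2, 4.8]) = 11.2
S (sum of others) = 16 - 11.2 = 4.8
min_reach = max(0, 11.2 - 4.8) = max(0, 6.4) = 6.4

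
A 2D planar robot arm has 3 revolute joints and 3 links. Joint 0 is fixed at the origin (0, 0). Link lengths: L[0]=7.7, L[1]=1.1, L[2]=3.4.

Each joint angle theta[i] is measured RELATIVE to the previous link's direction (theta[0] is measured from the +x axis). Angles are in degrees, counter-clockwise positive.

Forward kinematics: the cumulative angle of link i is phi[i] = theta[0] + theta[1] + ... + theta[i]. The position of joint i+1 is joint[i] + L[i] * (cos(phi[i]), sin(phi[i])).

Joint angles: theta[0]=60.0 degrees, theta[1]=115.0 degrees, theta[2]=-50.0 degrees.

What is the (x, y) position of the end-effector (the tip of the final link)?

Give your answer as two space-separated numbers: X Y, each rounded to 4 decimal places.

Answer: 0.8040 9.5494

Derivation:
joint[0] = (0.0000, 0.0000)  (base)
link 0: phi[0] = 60 = 60 deg
  cos(60 deg) = 0.5000, sin(60 deg) = 0.8660
  joint[1] = (0.0000, 0.0000) + 7.7 * (0.5000, 0.8660) = (0.0000 + 3.8500, 0.0000 + 6.6684) = (3.8500, 6.6684)
link 1: phi[1] = 60 + 115 = 175 deg
  cos(175 deg) = -0.9962, sin(175 deg) = 0.0872
  joint[2] = (3.8500, 6.6684) + 1.1 * (-0.9962, 0.0872) = (3.8500 + -1.0958, 6.6684 + 0.0959) = (2.7542, 6.7643)
link 2: phi[2] = 60 + 115 + -50 = 125 deg
  cos(125 deg) = -0.5736, sin(125 deg) = 0.8192
  joint[3] = (2.7542, 6.7643) + 3.4 * (-0.5736, 0.8192) = (2.7542 + -1.9502, 6.7643 + 2.7851) = (0.8040, 9.5494)
End effector: (0.8040, 9.5494)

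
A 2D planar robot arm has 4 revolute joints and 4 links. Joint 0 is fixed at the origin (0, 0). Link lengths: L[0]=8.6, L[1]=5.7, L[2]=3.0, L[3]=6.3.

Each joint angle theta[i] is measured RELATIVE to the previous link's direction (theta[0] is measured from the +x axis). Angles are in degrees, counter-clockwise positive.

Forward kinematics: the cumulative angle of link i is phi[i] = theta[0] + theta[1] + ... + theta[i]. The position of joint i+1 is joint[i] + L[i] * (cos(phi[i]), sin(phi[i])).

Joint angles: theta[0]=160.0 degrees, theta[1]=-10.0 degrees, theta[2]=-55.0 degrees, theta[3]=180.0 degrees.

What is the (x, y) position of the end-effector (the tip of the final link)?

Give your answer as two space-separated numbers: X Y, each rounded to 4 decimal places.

Answer: -12.7301 2.5039

Derivation:
joint[0] = (0.0000, 0.0000)  (base)
link 0: phi[0] = 160 = 160 deg
  cos(160 deg) = -0.9397, sin(160 deg) = 0.3420
  joint[1] = (0.0000, 0.0000) + 8.6 * (-0.9397, 0.3420) = (0.0000 + -8.0814, 0.0000 + 2.9414) = (-8.0814, 2.9414)
link 1: phi[1] = 160 + -10 = 150 deg
  cos(150 deg) = -0.8660, sin(150 deg) = 0.5000
  joint[2] = (-8.0814, 2.9414) + 5.7 * (-0.8660, 0.5000) = (-8.0814 + -4.9363, 2.9414 + 2.8500) = (-13.0177, 5.7914)
link 2: phi[2] = 160 + -10 + -55 = 95 deg
  cos(95 deg) = -0.0872, sin(95 deg) = 0.9962
  joint[3] = (-13.0177, 5.7914) + 3 * (-0.0872, 0.9962) = (-13.0177 + -0.2615, 5.7914 + 2.9886) = (-13.2792, 8.7800)
link 3: phi[3] = 160 + -10 + -55 + 180 = 275 deg
  cos(275 deg) = 0.0872, sin(275 deg) = -0.9962
  joint[4] = (-13.2792, 8.7800) + 6.3 * (0.0872, -0.9962) = (-13.2792 + 0.5491, 8.7800 + -6.2760) = (-12.7301, 2.5039)
End effector: (-12.7301, 2.5039)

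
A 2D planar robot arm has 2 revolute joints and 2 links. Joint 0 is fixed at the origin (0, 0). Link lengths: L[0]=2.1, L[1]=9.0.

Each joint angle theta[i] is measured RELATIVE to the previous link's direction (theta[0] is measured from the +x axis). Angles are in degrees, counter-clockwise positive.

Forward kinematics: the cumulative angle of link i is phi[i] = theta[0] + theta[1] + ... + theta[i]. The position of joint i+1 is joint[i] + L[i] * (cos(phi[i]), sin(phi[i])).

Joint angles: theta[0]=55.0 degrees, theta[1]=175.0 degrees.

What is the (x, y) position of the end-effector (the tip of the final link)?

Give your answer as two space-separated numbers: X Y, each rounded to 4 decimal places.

joint[0] = (0.0000, 0.0000)  (base)
link 0: phi[0] = 55 = 55 deg
  cos(55 deg) = 0.5736, sin(55 deg) = 0.8192
  joint[1] = (0.0000, 0.0000) + 2.1 * (0.5736, 0.8192) = (0.0000 + 1.2045, 0.0000 + 1.7202) = (1.2045, 1.7202)
link 1: phi[1] = 55 + 175 = 230 deg
  cos(230 deg) = -0.6428, sin(230 deg) = -0.7660
  joint[2] = (1.2045, 1.7202) + 9 * (-0.6428, -0.7660) = (1.2045 + -5.7851, 1.7202 + -6.8944) = (-4.5806, -5.1742)
End effector: (-4.5806, -5.1742)

Answer: -4.5806 -5.1742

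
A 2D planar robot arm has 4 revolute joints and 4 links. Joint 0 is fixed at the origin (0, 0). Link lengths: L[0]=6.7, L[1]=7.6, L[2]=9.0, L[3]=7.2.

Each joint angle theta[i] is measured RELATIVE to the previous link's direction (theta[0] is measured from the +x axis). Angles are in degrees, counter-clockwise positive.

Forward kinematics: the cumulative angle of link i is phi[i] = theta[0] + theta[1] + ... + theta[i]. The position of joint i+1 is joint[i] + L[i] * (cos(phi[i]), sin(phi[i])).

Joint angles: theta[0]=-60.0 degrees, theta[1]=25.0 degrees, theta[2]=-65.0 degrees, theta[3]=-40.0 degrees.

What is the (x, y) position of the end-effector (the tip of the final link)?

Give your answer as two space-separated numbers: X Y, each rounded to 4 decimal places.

Answer: 2.4972 -23.6529

Derivation:
joint[0] = (0.0000, 0.0000)  (base)
link 0: phi[0] = -60 = -60 deg
  cos(-60 deg) = 0.5000, sin(-60 deg) = -0.8660
  joint[1] = (0.0000, 0.0000) + 6.7 * (0.5000, -0.8660) = (0.0000 + 3.3500, 0.0000 + -5.8024) = (3.3500, -5.8024)
link 1: phi[1] = -60 + 25 = -35 deg
  cos(-35 deg) = 0.8192, sin(-35 deg) = -0.5736
  joint[2] = (3.3500, -5.8024) + 7.6 * (0.8192, -0.5736) = (3.3500 + 6.2256, -5.8024 + -4.3592) = (9.5756, -10.1616)
link 2: phi[2] = -60 + 25 + -65 = -100 deg
  cos(-100 deg) = -0.1736, sin(-100 deg) = -0.9848
  joint[3] = (9.5756, -10.1616) + 9 * (-0.1736, -0.9848) = (9.5756 + -1.5628, -10.1616 + -8.8633) = (8.0127, -19.0248)
link 3: phi[3] = -60 + 25 + -65 + -40 = -140 deg
  cos(-140 deg) = -0.7660, sin(-140 deg) = -0.6428
  joint[4] = (8.0127, -19.0248) + 7.2 * (-0.7660, -0.6428) = (8.0127 + -5.5155, -19.0248 + -4.6281) = (2.4972, -23.6529)
End effector: (2.4972, -23.6529)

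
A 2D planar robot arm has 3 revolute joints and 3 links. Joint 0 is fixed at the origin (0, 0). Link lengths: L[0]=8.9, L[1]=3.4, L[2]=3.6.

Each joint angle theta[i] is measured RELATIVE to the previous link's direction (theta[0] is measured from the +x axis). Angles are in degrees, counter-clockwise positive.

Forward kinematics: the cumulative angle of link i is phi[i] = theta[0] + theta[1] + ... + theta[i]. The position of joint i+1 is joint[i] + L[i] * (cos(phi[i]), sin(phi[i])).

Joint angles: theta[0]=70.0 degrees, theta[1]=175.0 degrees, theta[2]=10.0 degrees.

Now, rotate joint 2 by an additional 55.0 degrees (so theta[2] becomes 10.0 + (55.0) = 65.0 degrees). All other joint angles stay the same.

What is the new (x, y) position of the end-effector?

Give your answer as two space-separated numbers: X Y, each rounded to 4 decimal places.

Answer: 3.9211 2.5241

Derivation:
joint[0] = (0.0000, 0.0000)  (base)
link 0: phi[0] = 70 = 70 deg
  cos(70 deg) = 0.3420, sin(70 deg) = 0.9397
  joint[1] = (0.0000, 0.0000) + 8.9 * (0.3420, 0.9397) = (0.0000 + 3.0440, 0.0000 + 8.3633) = (3.0440, 8.3633)
link 1: phi[1] = 70 + 175 = 245 deg
  cos(245 deg) = -0.4226, sin(245 deg) = -0.9063
  joint[2] = (3.0440, 8.3633) + 3.4 * (-0.4226, -0.9063) = (3.0440 + -1.4369, 8.3633 + -3.0814) = (1.6071, 5.2818)
link 2: phi[2] = 70 + 175 + 65 = 310 deg
  cos(310 deg) = 0.6428, sin(310 deg) = -0.7660
  joint[3] = (1.6071, 5.2818) + 3.6 * (0.6428, -0.7660) = (1.6071 + 2.3140, 5.2818 + -2.7578) = (3.9211, 2.5241)
End effector: (3.9211, 2.5241)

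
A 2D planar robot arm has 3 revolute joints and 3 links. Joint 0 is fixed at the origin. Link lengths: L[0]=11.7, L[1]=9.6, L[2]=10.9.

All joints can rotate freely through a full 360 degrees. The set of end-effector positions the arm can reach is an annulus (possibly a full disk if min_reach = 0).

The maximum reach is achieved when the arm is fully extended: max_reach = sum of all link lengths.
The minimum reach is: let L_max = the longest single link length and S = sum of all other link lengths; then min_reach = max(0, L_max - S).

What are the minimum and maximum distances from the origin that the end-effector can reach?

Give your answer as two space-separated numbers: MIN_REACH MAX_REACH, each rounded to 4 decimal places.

Answer: 0.0000 32.2000

Derivation:
Link lengths: [11.7, 9.6, 10.9]
max_reach = 11.7 + 9.6 + 10.9 = 32.2
L_max = max([11.7, 9.6, 10.9]) = 11.7
S (sum of others) = 32.2 - 11.7 = 20.5
min_reach = max(0, 11.7 - 20.5) = max(0, -8.8) = 0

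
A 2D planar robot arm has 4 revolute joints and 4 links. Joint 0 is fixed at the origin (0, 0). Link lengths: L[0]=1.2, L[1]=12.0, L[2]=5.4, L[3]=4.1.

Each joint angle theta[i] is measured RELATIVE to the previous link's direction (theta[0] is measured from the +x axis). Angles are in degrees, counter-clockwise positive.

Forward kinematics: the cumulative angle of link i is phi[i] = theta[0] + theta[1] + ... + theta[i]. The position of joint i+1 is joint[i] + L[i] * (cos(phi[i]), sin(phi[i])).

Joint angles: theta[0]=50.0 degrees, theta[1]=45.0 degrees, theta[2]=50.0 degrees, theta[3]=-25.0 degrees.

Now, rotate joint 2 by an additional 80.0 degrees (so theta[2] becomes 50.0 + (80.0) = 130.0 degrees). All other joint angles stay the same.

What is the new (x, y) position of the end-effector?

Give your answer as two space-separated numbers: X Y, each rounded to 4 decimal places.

joint[0] = (0.0000, 0.0000)  (base)
link 0: phi[0] = 50 = 50 deg
  cos(50 deg) = 0.6428, sin(50 deg) = 0.7660
  joint[1] = (0.0000, 0.0000) + 1.2 * (0.6428, 0.7660) = (0.0000 + 0.7713, 0.0000 + 0.9193) = (0.7713, 0.9193)
link 1: phi[1] = 50 + 45 = 95 deg
  cos(95 deg) = -0.0872, sin(95 deg) = 0.9962
  joint[2] = (0.7713, 0.9193) + 12 * (-0.0872, 0.9962) = (0.7713 + -1.0459, 0.9193 + 11.9543) = (-0.2745, 12.8736)
link 2: phi[2] = 50 + 45 + 130 = 225 deg
  cos(225 deg) = -0.7071, sin(225 deg) = -0.7071
  joint[3] = (-0.2745, 12.8736) + 5.4 * (-0.7071, -0.7071) = (-0.2745 + -3.8184, 12.8736 + -3.8184) = (-4.0929, 9.0552)
link 3: phi[3] = 50 + 45 + 130 + -25 = 200 deg
  cos(200 deg) = -0.9397, sin(200 deg) = -0.3420
  joint[4] = (-4.0929, 9.0552) + 4.1 * (-0.9397, -0.3420) = (-4.0929 + -3.8527, 9.0552 + -1.4023) = (-7.9456, 7.6529)
End effector: (-7.9456, 7.6529)

Answer: -7.9456 7.6529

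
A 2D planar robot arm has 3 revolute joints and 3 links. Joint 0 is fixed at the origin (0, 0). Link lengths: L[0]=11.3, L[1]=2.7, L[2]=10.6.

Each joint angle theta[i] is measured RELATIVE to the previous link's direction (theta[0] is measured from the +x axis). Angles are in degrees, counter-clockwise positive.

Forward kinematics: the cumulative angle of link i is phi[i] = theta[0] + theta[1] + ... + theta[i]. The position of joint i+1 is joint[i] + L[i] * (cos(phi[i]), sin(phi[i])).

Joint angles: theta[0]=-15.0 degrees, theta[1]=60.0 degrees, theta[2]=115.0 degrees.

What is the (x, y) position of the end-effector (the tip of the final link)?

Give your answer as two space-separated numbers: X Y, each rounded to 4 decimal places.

joint[0] = (0.0000, 0.0000)  (base)
link 0: phi[0] = -15 = -15 deg
  cos(-15 deg) = 0.9659, sin(-15 deg) = -0.2588
  joint[1] = (0.0000, 0.0000) + 11.3 * (0.9659, -0.2588) = (0.0000 + 10.9150, 0.0000 + -2.9247) = (10.9150, -2.9247)
link 1: phi[1] = -15 + 60 = 45 deg
  cos(45 deg) = 0.7071, sin(45 deg) = 0.7071
  joint[2] = (10.9150, -2.9247) + 2.7 * (0.7071, 0.7071) = (10.9150 + 1.9092, -2.9247 + 1.9092) = (12.8242, -1.0155)
link 2: phi[2] = -15 + 60 + 115 = 160 deg
  cos(160 deg) = -0.9397, sin(160 deg) = 0.3420
  joint[3] = (12.8242, -1.0155) + 10.6 * (-0.9397, 0.3420) = (12.8242 + -9.9607, -1.0155 + 3.6254) = (2.8634, 2.6099)
End effector: (2.8634, 2.6099)

Answer: 2.8634 2.6099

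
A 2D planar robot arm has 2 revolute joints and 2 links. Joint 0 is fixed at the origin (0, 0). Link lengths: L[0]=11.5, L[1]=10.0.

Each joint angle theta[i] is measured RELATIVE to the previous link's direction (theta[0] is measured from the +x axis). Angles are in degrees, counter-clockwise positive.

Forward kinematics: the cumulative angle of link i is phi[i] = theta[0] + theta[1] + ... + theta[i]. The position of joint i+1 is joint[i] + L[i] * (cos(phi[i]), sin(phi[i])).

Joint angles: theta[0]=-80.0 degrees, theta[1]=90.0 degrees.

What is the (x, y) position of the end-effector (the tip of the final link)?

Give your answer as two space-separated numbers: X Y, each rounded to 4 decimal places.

joint[0] = (0.0000, 0.0000)  (base)
link 0: phi[0] = -80 = -80 deg
  cos(-80 deg) = 0.1736, sin(-80 deg) = -0.9848
  joint[1] = (0.0000, 0.0000) + 11.5 * (0.1736, -0.9848) = (0.0000 + 1.9970, 0.0000 + -11.3253) = (1.9970, -11.3253)
link 1: phi[1] = -80 + 90 = 10 deg
  cos(10 deg) = 0.9848, sin(10 deg) = 0.1736
  joint[2] = (1.9970, -11.3253) + 10 * (0.9848, 0.1736) = (1.9970 + 9.8481, -11.3253 + 1.7365) = (11.8450, -9.5888)
End effector: (11.8450, -9.5888)

Answer: 11.8450 -9.5888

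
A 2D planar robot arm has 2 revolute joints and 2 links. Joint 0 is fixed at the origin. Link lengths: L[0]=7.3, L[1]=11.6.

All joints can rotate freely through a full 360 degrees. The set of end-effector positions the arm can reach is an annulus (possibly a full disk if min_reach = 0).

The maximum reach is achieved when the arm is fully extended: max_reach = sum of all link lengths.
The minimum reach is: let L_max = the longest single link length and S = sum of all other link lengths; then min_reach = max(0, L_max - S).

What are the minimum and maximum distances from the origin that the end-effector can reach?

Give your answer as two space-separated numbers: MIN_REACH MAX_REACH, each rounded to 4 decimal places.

Answer: 4.3000 18.9000

Derivation:
Link lengths: [7.3, 11.6]
max_reach = 7.3 + 11.6 = 18.9
L_max = max([7.3, 11.6]) = 11.6
S (sum of others) = 18.9 - 11.6 = 7.3
min_reach = max(0, 11.6 - 7.3) = max(0, 4.3) = 4.3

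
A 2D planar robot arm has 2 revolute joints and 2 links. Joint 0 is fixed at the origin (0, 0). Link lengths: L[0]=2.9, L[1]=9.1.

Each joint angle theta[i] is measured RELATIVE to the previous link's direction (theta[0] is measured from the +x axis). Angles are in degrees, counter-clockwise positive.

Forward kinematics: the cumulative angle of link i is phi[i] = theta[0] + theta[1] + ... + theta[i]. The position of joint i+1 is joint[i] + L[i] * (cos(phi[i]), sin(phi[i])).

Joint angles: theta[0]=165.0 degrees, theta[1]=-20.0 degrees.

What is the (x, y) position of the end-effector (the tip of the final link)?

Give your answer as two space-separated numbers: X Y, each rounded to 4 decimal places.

Answer: -10.2555 5.9701

Derivation:
joint[0] = (0.0000, 0.0000)  (base)
link 0: phi[0] = 165 = 165 deg
  cos(165 deg) = -0.9659, sin(165 deg) = 0.2588
  joint[1] = (0.0000, 0.0000) + 2.9 * (-0.9659, 0.2588) = (0.0000 + -2.8012, 0.0000 + 0.7506) = (-2.8012, 0.7506)
link 1: phi[1] = 165 + -20 = 145 deg
  cos(145 deg) = -0.8192, sin(145 deg) = 0.5736
  joint[2] = (-2.8012, 0.7506) + 9.1 * (-0.8192, 0.5736) = (-2.8012 + -7.4543, 0.7506 + 5.2195) = (-10.2555, 5.9701)
End effector: (-10.2555, 5.9701)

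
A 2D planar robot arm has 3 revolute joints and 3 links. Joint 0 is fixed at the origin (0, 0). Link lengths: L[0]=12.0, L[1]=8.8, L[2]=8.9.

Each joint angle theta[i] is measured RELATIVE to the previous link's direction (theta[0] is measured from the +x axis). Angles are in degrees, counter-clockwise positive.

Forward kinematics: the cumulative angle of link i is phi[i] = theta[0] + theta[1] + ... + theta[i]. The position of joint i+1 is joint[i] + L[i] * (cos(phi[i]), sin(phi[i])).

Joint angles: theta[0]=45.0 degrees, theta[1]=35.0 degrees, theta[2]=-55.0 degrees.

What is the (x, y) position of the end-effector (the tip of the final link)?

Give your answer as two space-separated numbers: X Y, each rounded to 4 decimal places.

joint[0] = (0.0000, 0.0000)  (base)
link 0: phi[0] = 45 = 45 deg
  cos(45 deg) = 0.7071, sin(45 deg) = 0.7071
  joint[1] = (0.0000, 0.0000) + 12 * (0.7071, 0.7071) = (0.0000 + 8.4853, 0.0000 + 8.4853) = (8.4853, 8.4853)
link 1: phi[1] = 45 + 35 = 80 deg
  cos(80 deg) = 0.1736, sin(80 deg) = 0.9848
  joint[2] = (8.4853, 8.4853) + 8.8 * (0.1736, 0.9848) = (8.4853 + 1.5281, 8.4853 + 8.6663) = (10.0134, 17.1516)
link 2: phi[2] = 45 + 35 + -55 = 25 deg
  cos(25 deg) = 0.9063, sin(25 deg) = 0.4226
  joint[3] = (10.0134, 17.1516) + 8.9 * (0.9063, 0.4226) = (10.0134 + 8.0661, 17.1516 + 3.7613) = (18.0795, 20.9129)
End effector: (18.0795, 20.9129)

Answer: 18.0795 20.9129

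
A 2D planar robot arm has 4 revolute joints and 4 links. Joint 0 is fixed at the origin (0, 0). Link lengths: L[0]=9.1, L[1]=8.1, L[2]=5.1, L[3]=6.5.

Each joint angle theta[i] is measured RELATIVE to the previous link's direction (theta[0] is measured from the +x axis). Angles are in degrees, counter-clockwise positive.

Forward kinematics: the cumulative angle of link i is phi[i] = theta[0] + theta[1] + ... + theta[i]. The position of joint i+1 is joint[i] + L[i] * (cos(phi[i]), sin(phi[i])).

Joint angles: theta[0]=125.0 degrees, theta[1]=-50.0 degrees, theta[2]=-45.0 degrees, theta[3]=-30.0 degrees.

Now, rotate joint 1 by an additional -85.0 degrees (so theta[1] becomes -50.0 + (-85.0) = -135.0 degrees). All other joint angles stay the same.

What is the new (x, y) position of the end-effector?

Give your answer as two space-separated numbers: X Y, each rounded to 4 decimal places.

Answer: 6.2491 -4.6052

Derivation:
joint[0] = (0.0000, 0.0000)  (base)
link 0: phi[0] = 125 = 125 deg
  cos(125 deg) = -0.5736, sin(125 deg) = 0.8192
  joint[1] = (0.0000, 0.0000) + 9.1 * (-0.5736, 0.8192) = (0.0000 + -5.2195, 0.0000 + 7.4543) = (-5.2195, 7.4543)
link 1: phi[1] = 125 + -135 = -10 deg
  cos(-10 deg) = 0.9848, sin(-10 deg) = -0.1736
  joint[2] = (-5.2195, 7.4543) + 8.1 * (0.9848, -0.1736) = (-5.2195 + 7.9769, 7.4543 + -1.4066) = (2.7574, 6.0477)
link 2: phi[2] = 125 + -135 + -45 = -55 deg
  cos(-55 deg) = 0.5736, sin(-55 deg) = -0.8192
  joint[3] = (2.7574, 6.0477) + 5.1 * (0.5736, -0.8192) = (2.7574 + 2.9252, 6.0477 + -4.1777) = (5.6826, 1.8701)
link 3: phi[3] = 125 + -135 + -45 + -30 = -85 deg
  cos(-85 deg) = 0.0872, sin(-85 deg) = -0.9962
  joint[4] = (5.6826, 1.8701) + 6.5 * (0.0872, -0.9962) = (5.6826 + 0.5665, 1.8701 + -6.4753) = (6.2491, -4.6052)
End effector: (6.2491, -4.6052)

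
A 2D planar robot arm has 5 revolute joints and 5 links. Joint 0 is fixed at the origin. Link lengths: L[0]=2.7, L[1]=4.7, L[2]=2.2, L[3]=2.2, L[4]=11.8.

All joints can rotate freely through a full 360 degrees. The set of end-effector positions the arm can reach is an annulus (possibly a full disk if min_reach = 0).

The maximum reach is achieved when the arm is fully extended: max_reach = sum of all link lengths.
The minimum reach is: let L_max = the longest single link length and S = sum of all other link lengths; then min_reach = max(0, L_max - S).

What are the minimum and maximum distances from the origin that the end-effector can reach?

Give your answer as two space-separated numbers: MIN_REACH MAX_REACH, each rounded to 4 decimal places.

Link lengths: [2.7, 4.7, 2.2, 2.2, 11.8]
max_reach = 2.7 + 4.7 + 2.2 + 2.2 + 11.8 = 23.6
L_max = max([2.7, 4.7, 2.2, 2.2, 11.8]) = 11.8
S (sum of others) = 23.6 - 11.8 = 11.8
min_reach = max(0, 11.8 - 11.8) = max(0, 0) = 0

Answer: 0.0000 23.6000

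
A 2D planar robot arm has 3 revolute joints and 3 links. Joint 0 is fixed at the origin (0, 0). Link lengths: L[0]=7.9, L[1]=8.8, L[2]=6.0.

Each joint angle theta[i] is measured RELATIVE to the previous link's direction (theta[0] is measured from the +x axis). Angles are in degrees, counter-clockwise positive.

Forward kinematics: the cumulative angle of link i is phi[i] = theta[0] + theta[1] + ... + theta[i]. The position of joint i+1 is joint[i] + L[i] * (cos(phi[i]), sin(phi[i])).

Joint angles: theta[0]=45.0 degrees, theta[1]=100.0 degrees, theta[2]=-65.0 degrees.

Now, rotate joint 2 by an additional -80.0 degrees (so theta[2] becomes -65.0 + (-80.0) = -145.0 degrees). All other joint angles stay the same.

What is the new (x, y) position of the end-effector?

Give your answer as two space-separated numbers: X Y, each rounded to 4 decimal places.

Answer: 4.3776 10.6336

Derivation:
joint[0] = (0.0000, 0.0000)  (base)
link 0: phi[0] = 45 = 45 deg
  cos(45 deg) = 0.7071, sin(45 deg) = 0.7071
  joint[1] = (0.0000, 0.0000) + 7.9 * (0.7071, 0.7071) = (0.0000 + 5.5861, 0.0000 + 5.5861) = (5.5861, 5.5861)
link 1: phi[1] = 45 + 100 = 145 deg
  cos(145 deg) = -0.8192, sin(145 deg) = 0.5736
  joint[2] = (5.5861, 5.5861) + 8.8 * (-0.8192, 0.5736) = (5.5861 + -7.2085, 5.5861 + 5.0475) = (-1.6224, 10.6336)
link 2: phi[2] = 45 + 100 + -145 = 0 deg
  cos(0 deg) = 1.0000, sin(0 deg) = 0.0000
  joint[3] = (-1.6224, 10.6336) + 6 * (1.0000, 0.0000) = (-1.6224 + 6.0000, 10.6336 + 0.0000) = (4.3776, 10.6336)
End effector: (4.3776, 10.6336)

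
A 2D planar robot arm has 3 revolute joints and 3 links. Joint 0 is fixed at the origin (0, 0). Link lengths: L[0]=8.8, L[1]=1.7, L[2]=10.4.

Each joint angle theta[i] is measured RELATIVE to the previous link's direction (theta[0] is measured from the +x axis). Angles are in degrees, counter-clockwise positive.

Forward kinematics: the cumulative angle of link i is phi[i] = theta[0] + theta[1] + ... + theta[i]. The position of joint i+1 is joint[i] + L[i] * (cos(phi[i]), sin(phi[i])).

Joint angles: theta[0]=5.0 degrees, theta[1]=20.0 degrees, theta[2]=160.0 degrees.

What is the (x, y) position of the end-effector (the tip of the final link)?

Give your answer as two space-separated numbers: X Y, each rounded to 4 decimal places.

joint[0] = (0.0000, 0.0000)  (base)
link 0: phi[0] = 5 = 5 deg
  cos(5 deg) = 0.9962, sin(5 deg) = 0.0872
  joint[1] = (0.0000, 0.0000) + 8.8 * (0.9962, 0.0872) = (0.0000 + 8.7665, 0.0000 + 0.7670) = (8.7665, 0.7670)
link 1: phi[1] = 5 + 20 = 25 deg
  cos(25 deg) = 0.9063, sin(25 deg) = 0.4226
  joint[2] = (8.7665, 0.7670) + 1.7 * (0.9063, 0.4226) = (8.7665 + 1.5407, 0.7670 + 0.7185) = (10.3072, 1.4854)
link 2: phi[2] = 5 + 20 + 160 = 185 deg
  cos(185 deg) = -0.9962, sin(185 deg) = -0.0872
  joint[3] = (10.3072, 1.4854) + 10.4 * (-0.9962, -0.0872) = (10.3072 + -10.3604, 1.4854 + -0.9064) = (-0.0532, 0.5790)
End effector: (-0.0532, 0.5790)

Answer: -0.0532 0.5790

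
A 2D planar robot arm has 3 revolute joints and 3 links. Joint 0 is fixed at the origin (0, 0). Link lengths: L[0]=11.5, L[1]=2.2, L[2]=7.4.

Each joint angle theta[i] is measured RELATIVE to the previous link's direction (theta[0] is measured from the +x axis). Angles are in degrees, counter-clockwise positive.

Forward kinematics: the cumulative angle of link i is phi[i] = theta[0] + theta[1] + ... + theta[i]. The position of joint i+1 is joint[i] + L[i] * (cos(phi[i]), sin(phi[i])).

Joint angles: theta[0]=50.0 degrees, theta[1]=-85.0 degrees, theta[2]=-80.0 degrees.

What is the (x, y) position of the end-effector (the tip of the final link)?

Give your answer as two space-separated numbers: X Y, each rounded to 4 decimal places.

Answer: 6.0668 0.8410

Derivation:
joint[0] = (0.0000, 0.0000)  (base)
link 0: phi[0] = 50 = 50 deg
  cos(50 deg) = 0.6428, sin(50 deg) = 0.7660
  joint[1] = (0.0000, 0.0000) + 11.5 * (0.6428, 0.7660) = (0.0000 + 7.3921, 0.0000 + 8.8095) = (7.3921, 8.8095)
link 1: phi[1] = 50 + -85 = -35 deg
  cos(-35 deg) = 0.8192, sin(-35 deg) = -0.5736
  joint[2] = (7.3921, 8.8095) + 2.2 * (0.8192, -0.5736) = (7.3921 + 1.8021, 8.8095 + -1.2619) = (9.1942, 7.5476)
link 2: phi[2] = 50 + -85 + -80 = -115 deg
  cos(-115 deg) = -0.4226, sin(-115 deg) = -0.9063
  joint[3] = (9.1942, 7.5476) + 7.4 * (-0.4226, -0.9063) = (9.1942 + -3.1274, 7.5476 + -6.7067) = (6.0668, 0.8410)
End effector: (6.0668, 0.8410)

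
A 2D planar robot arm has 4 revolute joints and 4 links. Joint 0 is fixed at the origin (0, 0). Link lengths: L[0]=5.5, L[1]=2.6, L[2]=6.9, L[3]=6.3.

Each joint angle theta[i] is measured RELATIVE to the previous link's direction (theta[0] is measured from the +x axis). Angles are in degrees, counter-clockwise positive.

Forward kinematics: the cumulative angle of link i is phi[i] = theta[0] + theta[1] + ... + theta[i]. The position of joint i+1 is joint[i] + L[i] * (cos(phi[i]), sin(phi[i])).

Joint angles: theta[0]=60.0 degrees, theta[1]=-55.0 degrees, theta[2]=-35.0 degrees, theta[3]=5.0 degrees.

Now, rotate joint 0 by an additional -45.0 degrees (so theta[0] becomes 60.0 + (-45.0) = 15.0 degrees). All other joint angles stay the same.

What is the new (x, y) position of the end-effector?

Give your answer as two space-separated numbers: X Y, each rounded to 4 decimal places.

Answer: 11.2449 -12.8327

Derivation:
joint[0] = (0.0000, 0.0000)  (base)
link 0: phi[0] = 15 = 15 deg
  cos(15 deg) = 0.9659, sin(15 deg) = 0.2588
  joint[1] = (0.0000, 0.0000) + 5.5 * (0.9659, 0.2588) = (0.0000 + 5.3126, 0.0000 + 1.4235) = (5.3126, 1.4235)
link 1: phi[1] = 15 + -55 = -40 deg
  cos(-40 deg) = 0.7660, sin(-40 deg) = -0.6428
  joint[2] = (5.3126, 1.4235) + 2.6 * (0.7660, -0.6428) = (5.3126 + 1.9917, 1.4235 + -1.6712) = (7.3043, -0.2477)
link 2: phi[2] = 15 + -55 + -35 = -75 deg
  cos(-75 deg) = 0.2588, sin(-75 deg) = -0.9659
  joint[3] = (7.3043, -0.2477) + 6.9 * (0.2588, -0.9659) = (7.3043 + 1.7859, -0.2477 + -6.6649) = (9.0902, -6.9126)
link 3: phi[3] = 15 + -55 + -35 + 5 = -70 deg
  cos(-70 deg) = 0.3420, sin(-70 deg) = -0.9397
  joint[4] = (9.0902, -6.9126) + 6.3 * (0.3420, -0.9397) = (9.0902 + 2.1547, -6.9126 + -5.9201) = (11.2449, -12.8327)
End effector: (11.2449, -12.8327)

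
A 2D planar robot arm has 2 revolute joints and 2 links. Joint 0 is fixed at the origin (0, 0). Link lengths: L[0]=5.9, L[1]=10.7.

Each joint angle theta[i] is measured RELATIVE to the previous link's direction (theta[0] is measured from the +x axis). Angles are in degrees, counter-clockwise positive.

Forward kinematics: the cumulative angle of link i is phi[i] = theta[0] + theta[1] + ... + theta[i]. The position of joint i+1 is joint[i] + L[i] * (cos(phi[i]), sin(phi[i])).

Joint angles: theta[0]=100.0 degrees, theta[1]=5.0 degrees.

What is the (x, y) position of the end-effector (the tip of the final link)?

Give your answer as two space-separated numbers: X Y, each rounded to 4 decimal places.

Answer: -3.7939 16.1458

Derivation:
joint[0] = (0.0000, 0.0000)  (base)
link 0: phi[0] = 100 = 100 deg
  cos(100 deg) = -0.1736, sin(100 deg) = 0.9848
  joint[1] = (0.0000, 0.0000) + 5.9 * (-0.1736, 0.9848) = (0.0000 + -1.0245, 0.0000 + 5.8104) = (-1.0245, 5.8104)
link 1: phi[1] = 100 + 5 = 105 deg
  cos(105 deg) = -0.2588, sin(105 deg) = 0.9659
  joint[2] = (-1.0245, 5.8104) + 10.7 * (-0.2588, 0.9659) = (-1.0245 + -2.7694, 5.8104 + 10.3354) = (-3.7939, 16.1458)
End effector: (-3.7939, 16.1458)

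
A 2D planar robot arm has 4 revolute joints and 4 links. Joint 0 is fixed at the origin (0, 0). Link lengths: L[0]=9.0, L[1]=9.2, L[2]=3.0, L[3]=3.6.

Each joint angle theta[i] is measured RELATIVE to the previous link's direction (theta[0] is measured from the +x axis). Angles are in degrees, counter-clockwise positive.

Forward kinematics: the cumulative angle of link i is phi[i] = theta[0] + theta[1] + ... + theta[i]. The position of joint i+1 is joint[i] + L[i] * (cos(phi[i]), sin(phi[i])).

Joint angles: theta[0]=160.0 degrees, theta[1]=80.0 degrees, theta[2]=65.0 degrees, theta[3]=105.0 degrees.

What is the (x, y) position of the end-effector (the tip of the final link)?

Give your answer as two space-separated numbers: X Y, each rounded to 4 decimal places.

Answer: -9.0225 -4.5889

Derivation:
joint[0] = (0.0000, 0.0000)  (base)
link 0: phi[0] = 160 = 160 deg
  cos(160 deg) = -0.9397, sin(160 deg) = 0.3420
  joint[1] = (0.0000, 0.0000) + 9 * (-0.9397, 0.3420) = (0.0000 + -8.4572, 0.0000 + 3.0782) = (-8.4572, 3.0782)
link 1: phi[1] = 160 + 80 = 240 deg
  cos(240 deg) = -0.5000, sin(240 deg) = -0.8660
  joint[2] = (-8.4572, 3.0782) + 9.2 * (-0.5000, -0.8660) = (-8.4572 + -4.6000, 3.0782 + -7.9674) = (-13.0572, -4.8893)
link 2: phi[2] = 160 + 80 + 65 = 305 deg
  cos(305 deg) = 0.5736, sin(305 deg) = -0.8192
  joint[3] = (-13.0572, -4.8893) + 3 * (0.5736, -0.8192) = (-13.0572 + 1.7207, -4.8893 + -2.4575) = (-11.3365, -7.3467)
link 3: phi[3] = 160 + 80 + 65 + 105 = 410 deg
  cos(410 deg) = 0.6428, sin(410 deg) = 0.7660
  joint[4] = (-11.3365, -7.3467) + 3.6 * (0.6428, 0.7660) = (-11.3365 + 2.3140, -7.3467 + 2.7578) = (-9.0225, -4.5889)
End effector: (-9.0225, -4.5889)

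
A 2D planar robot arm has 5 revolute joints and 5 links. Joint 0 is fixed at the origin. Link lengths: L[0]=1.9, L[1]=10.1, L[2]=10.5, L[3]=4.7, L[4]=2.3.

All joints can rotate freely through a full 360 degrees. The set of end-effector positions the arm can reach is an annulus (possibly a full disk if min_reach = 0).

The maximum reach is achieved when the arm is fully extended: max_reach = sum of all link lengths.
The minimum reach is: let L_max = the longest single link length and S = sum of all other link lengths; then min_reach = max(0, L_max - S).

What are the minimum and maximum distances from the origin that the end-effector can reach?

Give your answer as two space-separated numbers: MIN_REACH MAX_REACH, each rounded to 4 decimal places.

Link lengths: [1.9, 10.1, 10.5, 4.7, 2.3]
max_reach = 1.9 + 10.1 + 10.5 + 4.7 + 2.3 = 29.5
L_max = max([1.9, 10.1, 10.5, 4.7, 2.3]) = 10.5
S (sum of others) = 29.5 - 10.5 = 19
min_reach = max(0, 10.5 - 19) = max(0, -8.5) = 0

Answer: 0.0000 29.5000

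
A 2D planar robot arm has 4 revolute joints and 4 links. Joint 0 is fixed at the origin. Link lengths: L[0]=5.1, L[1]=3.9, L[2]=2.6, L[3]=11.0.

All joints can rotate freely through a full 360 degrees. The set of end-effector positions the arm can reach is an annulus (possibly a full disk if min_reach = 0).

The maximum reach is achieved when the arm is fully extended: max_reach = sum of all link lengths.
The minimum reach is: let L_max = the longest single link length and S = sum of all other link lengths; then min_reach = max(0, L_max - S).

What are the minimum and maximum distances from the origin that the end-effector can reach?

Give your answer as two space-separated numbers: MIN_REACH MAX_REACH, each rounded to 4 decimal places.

Link lengths: [5.1, 3.9, 2.6, 11.0]
max_reach = 5.1 + 3.9 + 2.6 + 11 = 22.6
L_max = max([5.1, 3.9, 2.6, 11.0]) = 11
S (sum of others) = 22.6 - 11 = 11.6
min_reach = max(0, 11 - 11.6) = max(0, -0.6) = 0

Answer: 0.0000 22.6000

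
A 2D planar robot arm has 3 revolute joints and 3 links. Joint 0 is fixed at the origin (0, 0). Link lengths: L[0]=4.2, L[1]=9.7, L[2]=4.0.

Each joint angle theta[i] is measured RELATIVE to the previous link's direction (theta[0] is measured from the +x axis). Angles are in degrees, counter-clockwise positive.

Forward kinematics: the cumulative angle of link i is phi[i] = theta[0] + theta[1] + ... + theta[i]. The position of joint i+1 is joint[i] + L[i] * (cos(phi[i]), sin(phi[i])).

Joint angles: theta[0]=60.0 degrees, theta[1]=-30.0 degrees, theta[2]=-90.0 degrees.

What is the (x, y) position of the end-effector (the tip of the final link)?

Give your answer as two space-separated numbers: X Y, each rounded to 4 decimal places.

Answer: 12.5004 5.0232

Derivation:
joint[0] = (0.0000, 0.0000)  (base)
link 0: phi[0] = 60 = 60 deg
  cos(60 deg) = 0.5000, sin(60 deg) = 0.8660
  joint[1] = (0.0000, 0.0000) + 4.2 * (0.5000, 0.8660) = (0.0000 + 2.1000, 0.0000 + 3.6373) = (2.1000, 3.6373)
link 1: phi[1] = 60 + -30 = 30 deg
  cos(30 deg) = 0.8660, sin(30 deg) = 0.5000
  joint[2] = (2.1000, 3.6373) + 9.7 * (0.8660, 0.5000) = (2.1000 + 8.4004, 3.6373 + 4.8500) = (10.5004, 8.4873)
link 2: phi[2] = 60 + -30 + -90 = -60 deg
  cos(-60 deg) = 0.5000, sin(-60 deg) = -0.8660
  joint[3] = (10.5004, 8.4873) + 4 * (0.5000, -0.8660) = (10.5004 + 2.0000, 8.4873 + -3.4641) = (12.5004, 5.0232)
End effector: (12.5004, 5.0232)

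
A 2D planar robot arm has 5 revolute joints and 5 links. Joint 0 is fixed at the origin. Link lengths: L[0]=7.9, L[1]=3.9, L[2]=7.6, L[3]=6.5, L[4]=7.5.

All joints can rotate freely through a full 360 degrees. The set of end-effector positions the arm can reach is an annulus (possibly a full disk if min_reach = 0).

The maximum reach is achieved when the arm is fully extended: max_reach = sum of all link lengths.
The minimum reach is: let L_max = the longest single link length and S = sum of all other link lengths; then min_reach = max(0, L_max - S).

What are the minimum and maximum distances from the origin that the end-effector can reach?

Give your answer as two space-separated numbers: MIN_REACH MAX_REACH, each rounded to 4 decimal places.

Answer: 0.0000 33.4000

Derivation:
Link lengths: [7.9, 3.9, 7.6, 6.5, 7.5]
max_reach = 7.9 + 3.9 + 7.6 + 6.5 + 7.5 = 33.4
L_max = max([7.9, 3.9, 7.6, 6.5, 7.5]) = 7.9
S (sum of others) = 33.4 - 7.9 = 25.5
min_reach = max(0, 7.9 - 25.5) = max(0, -17.6) = 0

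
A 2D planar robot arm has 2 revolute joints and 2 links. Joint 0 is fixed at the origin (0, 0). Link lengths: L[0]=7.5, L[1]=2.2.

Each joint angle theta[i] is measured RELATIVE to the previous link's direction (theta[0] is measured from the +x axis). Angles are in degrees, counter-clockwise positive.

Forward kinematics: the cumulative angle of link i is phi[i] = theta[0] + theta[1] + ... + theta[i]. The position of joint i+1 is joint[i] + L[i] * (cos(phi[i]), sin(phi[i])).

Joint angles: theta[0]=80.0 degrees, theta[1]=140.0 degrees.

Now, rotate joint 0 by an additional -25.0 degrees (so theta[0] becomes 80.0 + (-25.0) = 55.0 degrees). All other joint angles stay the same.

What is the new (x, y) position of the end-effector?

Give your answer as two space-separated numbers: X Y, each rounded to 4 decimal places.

Answer: 2.1768 5.5742

Derivation:
joint[0] = (0.0000, 0.0000)  (base)
link 0: phi[0] = 55 = 55 deg
  cos(55 deg) = 0.5736, sin(55 deg) = 0.8192
  joint[1] = (0.0000, 0.0000) + 7.5 * (0.5736, 0.8192) = (0.0000 + 4.3018, 0.0000 + 6.1436) = (4.3018, 6.1436)
link 1: phi[1] = 55 + 140 = 195 deg
  cos(195 deg) = -0.9659, sin(195 deg) = -0.2588
  joint[2] = (4.3018, 6.1436) + 2.2 * (-0.9659, -0.2588) = (4.3018 + -2.1250, 6.1436 + -0.5694) = (2.1768, 5.5742)
End effector: (2.1768, 5.5742)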